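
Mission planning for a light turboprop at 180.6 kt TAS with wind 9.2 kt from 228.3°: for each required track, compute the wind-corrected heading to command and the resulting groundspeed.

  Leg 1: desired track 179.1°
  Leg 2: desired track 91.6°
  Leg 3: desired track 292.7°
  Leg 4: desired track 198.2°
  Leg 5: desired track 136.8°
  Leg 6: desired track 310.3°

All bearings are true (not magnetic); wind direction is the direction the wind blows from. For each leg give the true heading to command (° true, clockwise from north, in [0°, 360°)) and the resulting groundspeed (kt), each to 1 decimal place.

Leg 1: desired track 179.1°; wind correction +2.2° → command heading 181.3°, groundspeed 174.5 kt
Leg 2: desired track 91.6°; wind correction +2.0° → command heading 93.6°, groundspeed 187.2 kt
Leg 3: desired track 292.7°; wind correction -2.6° → command heading 290.1°, groundspeed 176.4 kt
Leg 4: desired track 198.2°; wind correction +1.5° → command heading 199.7°, groundspeed 172.6 kt
Leg 5: desired track 136.8°; wind correction +2.9° → command heading 139.7°, groundspeed 180.6 kt
Leg 6: desired track 310.3°; wind correction -2.9° → command heading 307.4°, groundspeed 179.1 kt

Leg 1: heading=181.3°, groundspeed=174.5 kt
Leg 2: heading=93.6°, groundspeed=187.2 kt
Leg 3: heading=290.1°, groundspeed=176.4 kt
Leg 4: heading=199.7°, groundspeed=172.6 kt
Leg 5: heading=139.7°, groundspeed=180.6 kt
Leg 6: heading=307.4°, groundspeed=179.1 kt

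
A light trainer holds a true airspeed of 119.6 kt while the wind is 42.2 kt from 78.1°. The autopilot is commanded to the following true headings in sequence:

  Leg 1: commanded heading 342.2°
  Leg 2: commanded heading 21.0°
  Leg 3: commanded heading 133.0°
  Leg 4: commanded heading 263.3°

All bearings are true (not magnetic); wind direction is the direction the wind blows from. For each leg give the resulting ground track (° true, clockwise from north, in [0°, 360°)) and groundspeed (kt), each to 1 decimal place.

Leg 1: track=323.5°, groundspeed=130.9 kt
Leg 2: track=0.9°, groundspeed=103.0 kt
Leg 3: track=152.9°, groundspeed=101.4 kt
Leg 4: track=261.9°, groundspeed=161.7 kt

Leg 1: heading 342.2°; drift -18.7° → track 323.5°, groundspeed 130.9 kt
Leg 2: heading 21.0°; drift -20.1° → track 0.9°, groundspeed 103.0 kt
Leg 3: heading 133.0°; drift +19.9° → track 152.9°, groundspeed 101.4 kt
Leg 4: heading 263.3°; drift -1.4° → track 261.9°, groundspeed 161.7 kt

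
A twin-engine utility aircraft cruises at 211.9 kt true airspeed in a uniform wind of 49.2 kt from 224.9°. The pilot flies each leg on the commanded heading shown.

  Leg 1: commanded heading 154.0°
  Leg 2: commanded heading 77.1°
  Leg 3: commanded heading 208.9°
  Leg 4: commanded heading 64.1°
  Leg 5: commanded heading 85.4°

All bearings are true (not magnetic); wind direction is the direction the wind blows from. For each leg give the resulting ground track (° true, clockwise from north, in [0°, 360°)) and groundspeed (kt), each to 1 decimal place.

Leg 1: track=140.6°, groundspeed=201.2 kt
Leg 2: track=71.2°, groundspeed=254.9 kt
Leg 3: track=204.2°, groundspeed=165.2 kt
Leg 4: track=60.5°, groundspeed=258.9 kt
Leg 5: track=78.1°, groundspeed=251.4 kt

Leg 1: heading 154.0°; drift -13.4° → track 140.6°, groundspeed 201.2 kt
Leg 2: heading 77.1°; drift -5.9° → track 71.2°, groundspeed 254.9 kt
Leg 3: heading 208.9°; drift -4.7° → track 204.2°, groundspeed 165.2 kt
Leg 4: heading 64.1°; drift -3.6° → track 60.5°, groundspeed 258.9 kt
Leg 5: heading 85.4°; drift -7.3° → track 78.1°, groundspeed 251.4 kt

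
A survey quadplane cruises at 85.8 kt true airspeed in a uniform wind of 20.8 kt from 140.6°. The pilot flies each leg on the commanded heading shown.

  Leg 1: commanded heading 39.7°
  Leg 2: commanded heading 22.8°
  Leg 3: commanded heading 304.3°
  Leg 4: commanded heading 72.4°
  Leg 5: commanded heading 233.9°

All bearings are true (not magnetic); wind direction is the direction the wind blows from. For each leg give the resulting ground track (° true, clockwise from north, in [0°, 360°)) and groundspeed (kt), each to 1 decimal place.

Leg 1: track=26.9°, groundspeed=92.0 kt
Leg 2: track=11.9°, groundspeed=97.3 kt
Leg 3: track=307.5°, groundspeed=105.9 kt
Leg 4: track=58.5°, groundspeed=80.4 kt
Leg 5: track=247.3°, groundspeed=89.4 kt

Leg 1: heading 39.7°; drift -12.8° → track 26.9°, groundspeed 92.0 kt
Leg 2: heading 22.8°; drift -10.9° → track 11.9°, groundspeed 97.3 kt
Leg 3: heading 304.3°; drift +3.2° → track 307.5°, groundspeed 105.9 kt
Leg 4: heading 72.4°; drift -13.9° → track 58.5°, groundspeed 80.4 kt
Leg 5: heading 233.9°; drift +13.4° → track 247.3°, groundspeed 89.4 kt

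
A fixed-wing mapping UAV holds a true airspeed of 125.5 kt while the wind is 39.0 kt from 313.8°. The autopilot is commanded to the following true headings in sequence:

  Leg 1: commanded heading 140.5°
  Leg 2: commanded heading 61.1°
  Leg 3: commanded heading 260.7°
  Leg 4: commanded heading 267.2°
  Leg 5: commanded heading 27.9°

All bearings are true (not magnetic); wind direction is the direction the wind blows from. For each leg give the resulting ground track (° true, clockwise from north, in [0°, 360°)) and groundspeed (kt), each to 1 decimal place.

Leg 1: track=138.9°, groundspeed=164.3 kt
Leg 2: track=76.3°, groundspeed=142.1 kt
Leg 3: track=243.7°, groundspeed=106.7 kt
Leg 4: track=251.2°, groundspeed=102.7 kt
Leg 5: track=46.0°, groundspeed=120.8 kt

Leg 1: heading 140.5°; drift -1.6° → track 138.9°, groundspeed 164.3 kt
Leg 2: heading 61.1°; drift +15.2° → track 76.3°, groundspeed 142.1 kt
Leg 3: heading 260.7°; drift -17.0° → track 243.7°, groundspeed 106.7 kt
Leg 4: heading 267.2°; drift -16.0° → track 251.2°, groundspeed 102.7 kt
Leg 5: heading 27.9°; drift +18.1° → track 46.0°, groundspeed 120.8 kt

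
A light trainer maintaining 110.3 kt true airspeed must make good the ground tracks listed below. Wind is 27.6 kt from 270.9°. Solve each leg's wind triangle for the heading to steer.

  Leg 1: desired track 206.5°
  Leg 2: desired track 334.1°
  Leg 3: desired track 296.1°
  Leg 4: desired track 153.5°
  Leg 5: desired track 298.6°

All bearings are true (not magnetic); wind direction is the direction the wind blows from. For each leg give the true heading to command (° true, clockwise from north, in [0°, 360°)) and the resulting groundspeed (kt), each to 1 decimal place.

Leg 1: desired track 206.5°; wind correction +13.0° → command heading 219.5°, groundspeed 95.5 kt
Leg 2: desired track 334.1°; wind correction -12.9° → command heading 321.2°, groundspeed 95.1 kt
Leg 3: desired track 296.1°; wind correction -6.1° → command heading 290.0°, groundspeed 84.7 kt
Leg 4: desired track 153.5°; wind correction +12.8° → command heading 166.3°, groundspeed 120.2 kt
Leg 5: desired track 298.6°; wind correction -6.7° → command heading 291.9°, groundspeed 85.1 kt

Leg 1: heading=219.5°, groundspeed=95.5 kt
Leg 2: heading=321.2°, groundspeed=95.1 kt
Leg 3: heading=290.0°, groundspeed=84.7 kt
Leg 4: heading=166.3°, groundspeed=120.2 kt
Leg 5: heading=291.9°, groundspeed=85.1 kt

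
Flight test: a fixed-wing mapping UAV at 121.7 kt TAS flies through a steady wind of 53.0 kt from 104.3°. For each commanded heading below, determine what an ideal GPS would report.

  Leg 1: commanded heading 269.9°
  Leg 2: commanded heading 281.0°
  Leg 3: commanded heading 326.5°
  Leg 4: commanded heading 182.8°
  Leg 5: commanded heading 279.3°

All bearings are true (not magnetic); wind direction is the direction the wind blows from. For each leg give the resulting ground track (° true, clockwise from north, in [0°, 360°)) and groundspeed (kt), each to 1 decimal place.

Leg 1: heading 269.9°; drift +4.4° → track 274.3°, groundspeed 173.5 kt
Leg 2: heading 281.0°; drift +1.0° → track 282.0°, groundspeed 174.6 kt
Leg 3: heading 326.5°; drift -12.5° → track 314.0°, groundspeed 164.9 kt
Leg 4: heading 182.8°; drift +25.0° → track 207.8°, groundspeed 122.7 kt
Leg 5: heading 279.3°; drift +1.5° → track 280.8°, groundspeed 174.6 kt

Leg 1: track=274.3°, groundspeed=173.5 kt
Leg 2: track=282.0°, groundspeed=174.6 kt
Leg 3: track=314.0°, groundspeed=164.9 kt
Leg 4: track=207.8°, groundspeed=122.7 kt
Leg 5: track=280.8°, groundspeed=174.6 kt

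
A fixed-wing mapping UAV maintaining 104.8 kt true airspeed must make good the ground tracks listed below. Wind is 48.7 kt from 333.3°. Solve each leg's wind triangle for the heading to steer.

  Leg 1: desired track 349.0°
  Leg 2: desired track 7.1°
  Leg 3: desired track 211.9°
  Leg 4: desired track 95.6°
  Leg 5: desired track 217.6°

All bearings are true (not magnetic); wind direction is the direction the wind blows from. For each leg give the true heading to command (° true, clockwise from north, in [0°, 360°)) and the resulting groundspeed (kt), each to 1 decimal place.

Leg 1: heading=341.8°, groundspeed=57.1 kt
Leg 2: heading=352.1°, groundspeed=60.8 kt
Leg 3: heading=235.3°, groundspeed=121.6 kt
Leg 4: heading=72.5°, groundspeed=122.4 kt
Leg 5: heading=242.4°, groundspeed=116.3 kt

Leg 1: desired track 349.0°; wind correction -7.2° → command heading 341.8°, groundspeed 57.1 kt
Leg 2: desired track 7.1°; wind correction -15.0° → command heading 352.1°, groundspeed 60.8 kt
Leg 3: desired track 211.9°; wind correction +23.4° → command heading 235.3°, groundspeed 121.6 kt
Leg 4: desired track 95.6°; wind correction -23.1° → command heading 72.5°, groundspeed 122.4 kt
Leg 5: desired track 217.6°; wind correction +24.8° → command heading 242.4°, groundspeed 116.3 kt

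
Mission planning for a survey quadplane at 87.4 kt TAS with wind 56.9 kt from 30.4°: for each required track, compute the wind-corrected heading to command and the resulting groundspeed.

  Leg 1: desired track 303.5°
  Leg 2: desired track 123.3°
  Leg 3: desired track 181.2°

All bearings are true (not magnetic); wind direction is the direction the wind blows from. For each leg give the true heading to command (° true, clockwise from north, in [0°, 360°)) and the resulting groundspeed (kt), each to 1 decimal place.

Leg 1: desired track 303.5°; wind correction +40.5° → command heading 344.0°, groundspeed 63.3 kt
Leg 2: desired track 123.3°; wind correction -40.6° → command heading 82.7°, groundspeed 69.3 kt
Leg 3: desired track 181.2°; wind correction -18.5° → command heading 162.7°, groundspeed 132.5 kt

Leg 1: heading=344.0°, groundspeed=63.3 kt
Leg 2: heading=82.7°, groundspeed=69.3 kt
Leg 3: heading=162.7°, groundspeed=132.5 kt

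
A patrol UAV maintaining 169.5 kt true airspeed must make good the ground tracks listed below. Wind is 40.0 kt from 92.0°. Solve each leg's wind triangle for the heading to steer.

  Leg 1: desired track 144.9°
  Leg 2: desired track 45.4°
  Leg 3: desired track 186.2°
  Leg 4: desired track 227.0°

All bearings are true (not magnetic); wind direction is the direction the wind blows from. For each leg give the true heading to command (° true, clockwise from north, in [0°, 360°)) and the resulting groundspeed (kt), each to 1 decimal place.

Leg 1: heading=134.1°, groundspeed=142.3 kt
Leg 2: heading=55.3°, groundspeed=139.5 kt
Leg 3: heading=172.6°, groundspeed=167.7 kt
Leg 4: heading=217.4°, groundspeed=195.4 kt

Leg 1: desired track 144.9°; wind correction -10.8° → command heading 134.1°, groundspeed 142.3 kt
Leg 2: desired track 45.4°; wind correction +9.9° → command heading 55.3°, groundspeed 139.5 kt
Leg 3: desired track 186.2°; wind correction -13.6° → command heading 172.6°, groundspeed 167.7 kt
Leg 4: desired track 227.0°; wind correction -9.6° → command heading 217.4°, groundspeed 195.4 kt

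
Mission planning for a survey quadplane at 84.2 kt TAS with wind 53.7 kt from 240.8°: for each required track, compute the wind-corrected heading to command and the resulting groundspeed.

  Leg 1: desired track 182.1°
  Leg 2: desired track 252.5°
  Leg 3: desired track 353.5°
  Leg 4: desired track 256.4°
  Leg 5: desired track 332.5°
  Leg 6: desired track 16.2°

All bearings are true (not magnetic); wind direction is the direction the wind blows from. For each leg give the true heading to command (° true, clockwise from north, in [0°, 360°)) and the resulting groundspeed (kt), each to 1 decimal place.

Leg 1: desired track 182.1°; wind correction +33.0° → command heading 215.1°, groundspeed 42.7 kt
Leg 2: desired track 252.5°; wind correction -7.4° → command heading 245.1°, groundspeed 30.9 kt
Leg 3: desired track 353.5°; wind correction -36.0° → command heading 317.5°, groundspeed 88.8 kt
Leg 4: desired track 256.4°; wind correction -9.9° → command heading 246.5°, groundspeed 31.2 kt
Leg 5: desired track 332.5°; wind correction -39.6° → command heading 292.9°, groundspeed 66.5 kt
Leg 6: desired track 16.2°; wind correction -26.6° → command heading 349.6°, groundspeed 113.5 kt

Leg 1: heading=215.1°, groundspeed=42.7 kt
Leg 2: heading=245.1°, groundspeed=30.9 kt
Leg 3: heading=317.5°, groundspeed=88.8 kt
Leg 4: heading=246.5°, groundspeed=31.2 kt
Leg 5: heading=292.9°, groundspeed=66.5 kt
Leg 6: heading=349.6°, groundspeed=113.5 kt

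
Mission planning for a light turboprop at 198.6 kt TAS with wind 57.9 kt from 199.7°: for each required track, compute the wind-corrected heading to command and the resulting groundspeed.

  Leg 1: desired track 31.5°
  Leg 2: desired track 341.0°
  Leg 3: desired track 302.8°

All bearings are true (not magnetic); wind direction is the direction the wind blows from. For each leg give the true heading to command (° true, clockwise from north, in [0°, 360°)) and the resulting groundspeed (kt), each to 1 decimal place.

Leg 1: desired track 31.5°; wind correction +3.4° → command heading 34.9°, groundspeed 254.9 kt
Leg 2: desired track 341.0°; wind correction -10.5° → command heading 330.5°, groundspeed 240.5 kt
Leg 3: desired track 302.8°; wind correction -16.5° → command heading 286.3°, groundspeed 203.5 kt

Leg 1: heading=34.9°, groundspeed=254.9 kt
Leg 2: heading=330.5°, groundspeed=240.5 kt
Leg 3: heading=286.3°, groundspeed=203.5 kt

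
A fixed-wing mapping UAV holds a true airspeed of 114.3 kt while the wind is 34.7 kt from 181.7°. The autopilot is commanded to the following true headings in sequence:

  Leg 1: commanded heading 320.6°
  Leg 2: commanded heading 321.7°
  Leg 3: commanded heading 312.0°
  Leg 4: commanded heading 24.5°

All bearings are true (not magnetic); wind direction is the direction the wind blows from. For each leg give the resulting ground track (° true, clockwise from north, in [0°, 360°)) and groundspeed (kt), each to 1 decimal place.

Leg 1: track=329.8°, groundspeed=142.3 kt
Leg 2: track=330.7°, groundspeed=142.6 kt
Leg 3: track=323.0°, groundspeed=139.3 kt
Leg 4: track=19.2°, groundspeed=146.9 kt

Leg 1: heading 320.6°; drift +9.2° → track 329.8°, groundspeed 142.3 kt
Leg 2: heading 321.7°; drift +9.0° → track 330.7°, groundspeed 142.6 kt
Leg 3: heading 312.0°; drift +11.0° → track 323.0°, groundspeed 139.3 kt
Leg 4: heading 24.5°; drift -5.3° → track 19.2°, groundspeed 146.9 kt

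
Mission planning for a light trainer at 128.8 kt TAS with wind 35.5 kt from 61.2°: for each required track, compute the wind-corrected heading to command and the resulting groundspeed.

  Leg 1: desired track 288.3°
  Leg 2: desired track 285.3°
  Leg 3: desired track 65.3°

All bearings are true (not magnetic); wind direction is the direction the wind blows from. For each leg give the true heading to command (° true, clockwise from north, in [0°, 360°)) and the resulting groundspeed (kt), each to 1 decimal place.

Leg 1: desired track 288.3°; wind correction +11.6° → command heading 299.9°, groundspeed 150.3 kt
Leg 2: desired track 285.3°; wind correction +11.1° → command heading 296.4°, groundspeed 151.9 kt
Leg 3: desired track 65.3°; wind correction -1.1° → command heading 64.2°, groundspeed 93.4 kt

Leg 1: heading=299.9°, groundspeed=150.3 kt
Leg 2: heading=296.4°, groundspeed=151.9 kt
Leg 3: heading=64.2°, groundspeed=93.4 kt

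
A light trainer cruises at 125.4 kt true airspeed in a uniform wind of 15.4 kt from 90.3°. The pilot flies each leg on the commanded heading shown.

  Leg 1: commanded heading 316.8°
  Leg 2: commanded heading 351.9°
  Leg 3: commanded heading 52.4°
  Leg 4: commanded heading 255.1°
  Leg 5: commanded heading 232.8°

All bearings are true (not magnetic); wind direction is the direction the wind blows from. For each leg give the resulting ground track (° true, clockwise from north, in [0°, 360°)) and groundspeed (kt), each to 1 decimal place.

Leg 1: track=312.1°, groundspeed=136.5 kt
Leg 2: track=345.1°, groundspeed=128.6 kt
Leg 3: track=47.6°, groundspeed=113.6 kt
Leg 4: track=256.7°, groundspeed=140.3 kt
Leg 5: track=236.7°, groundspeed=137.9 kt

Leg 1: heading 316.8°; drift -4.7° → track 312.1°, groundspeed 136.5 kt
Leg 2: heading 351.9°; drift -6.8° → track 345.1°, groundspeed 128.6 kt
Leg 3: heading 52.4°; drift -4.8° → track 47.6°, groundspeed 113.6 kt
Leg 4: heading 255.1°; drift +1.6° → track 256.7°, groundspeed 140.3 kt
Leg 5: heading 232.8°; drift +3.9° → track 236.7°, groundspeed 137.9 kt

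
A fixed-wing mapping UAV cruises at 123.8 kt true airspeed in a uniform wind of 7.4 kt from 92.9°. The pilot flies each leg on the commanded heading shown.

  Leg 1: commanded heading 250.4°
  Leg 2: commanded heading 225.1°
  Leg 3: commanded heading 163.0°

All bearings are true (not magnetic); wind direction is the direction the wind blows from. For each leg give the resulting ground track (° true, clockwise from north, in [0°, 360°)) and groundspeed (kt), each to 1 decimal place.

Leg 1: track=251.6°, groundspeed=130.7 kt
Leg 2: track=227.5°, groundspeed=128.9 kt
Leg 3: track=166.3°, groundspeed=121.5 kt

Leg 1: heading 250.4°; drift +1.2° → track 251.6°, groundspeed 130.7 kt
Leg 2: heading 225.1°; drift +2.4° → track 227.5°, groundspeed 128.9 kt
Leg 3: heading 163.0°; drift +3.3° → track 166.3°, groundspeed 121.5 kt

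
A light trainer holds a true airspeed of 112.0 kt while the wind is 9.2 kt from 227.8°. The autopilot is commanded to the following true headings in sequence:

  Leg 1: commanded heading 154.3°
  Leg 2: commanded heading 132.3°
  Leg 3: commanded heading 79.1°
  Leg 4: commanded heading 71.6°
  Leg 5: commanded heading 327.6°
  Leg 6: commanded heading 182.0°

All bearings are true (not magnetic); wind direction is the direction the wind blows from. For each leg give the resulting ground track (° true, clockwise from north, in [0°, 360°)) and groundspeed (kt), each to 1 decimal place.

Leg 1: heading 154.3°; drift -4.6° → track 149.7°, groundspeed 109.7 kt
Leg 2: heading 132.3°; drift -4.6° → track 127.7°, groundspeed 113.3 kt
Leg 3: heading 79.1°; drift -2.3° → track 76.8°, groundspeed 120.0 kt
Leg 4: heading 71.6°; drift -1.8° → track 69.8°, groundspeed 120.5 kt
Leg 5: heading 327.6°; drift +4.6° → track 332.2°, groundspeed 113.9 kt
Leg 6: heading 182.0°; drift -3.6° → track 178.4°, groundspeed 105.8 kt

Leg 1: track=149.7°, groundspeed=109.7 kt
Leg 2: track=127.7°, groundspeed=113.3 kt
Leg 3: track=76.8°, groundspeed=120.0 kt
Leg 4: track=69.8°, groundspeed=120.5 kt
Leg 5: track=332.2°, groundspeed=113.9 kt
Leg 6: track=178.4°, groundspeed=105.8 kt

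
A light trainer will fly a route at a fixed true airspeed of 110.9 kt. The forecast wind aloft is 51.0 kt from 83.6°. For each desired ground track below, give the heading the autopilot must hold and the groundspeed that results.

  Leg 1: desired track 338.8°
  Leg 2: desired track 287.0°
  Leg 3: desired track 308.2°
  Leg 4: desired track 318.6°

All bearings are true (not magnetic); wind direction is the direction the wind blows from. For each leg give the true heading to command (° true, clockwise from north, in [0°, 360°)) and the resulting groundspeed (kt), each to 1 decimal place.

Leg 1: desired track 338.8°; wind correction +26.4° → command heading 5.2°, groundspeed 112.4 kt
Leg 2: desired track 287.0°; wind correction +10.5° → command heading 297.5°, groundspeed 155.8 kt
Leg 3: desired track 308.2°; wind correction +18.8° → command heading 327.0°, groundspeed 141.3 kt
Leg 4: desired track 318.6°; wind correction +22.1° → command heading 340.7°, groundspeed 132.0 kt

Leg 1: heading=5.2°, groundspeed=112.4 kt
Leg 2: heading=297.5°, groundspeed=155.8 kt
Leg 3: heading=327.0°, groundspeed=141.3 kt
Leg 4: heading=340.7°, groundspeed=132.0 kt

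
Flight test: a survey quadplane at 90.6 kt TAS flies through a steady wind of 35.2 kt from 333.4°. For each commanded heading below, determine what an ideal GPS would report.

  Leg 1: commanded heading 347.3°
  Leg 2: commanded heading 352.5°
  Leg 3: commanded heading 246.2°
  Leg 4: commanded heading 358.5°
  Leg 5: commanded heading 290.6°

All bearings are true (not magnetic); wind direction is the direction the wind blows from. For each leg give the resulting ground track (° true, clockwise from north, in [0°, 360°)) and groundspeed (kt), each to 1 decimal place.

Leg 1: heading 347.3°; drift +8.5° → track 355.8°, groundspeed 57.1 kt
Leg 2: heading 352.5°; drift +11.4° → track 3.9°, groundspeed 58.5 kt
Leg 3: heading 246.2°; drift -21.6° → track 224.6°, groundspeed 95.6 kt
Leg 4: heading 358.5°; drift +14.3° → track 12.8°, groundspeed 60.6 kt
Leg 5: heading 290.6°; drift -20.3° → track 270.3°, groundspeed 69.0 kt

Leg 1: track=355.8°, groundspeed=57.1 kt
Leg 2: track=3.9°, groundspeed=58.5 kt
Leg 3: track=224.6°, groundspeed=95.6 kt
Leg 4: track=12.8°, groundspeed=60.6 kt
Leg 5: track=270.3°, groundspeed=69.0 kt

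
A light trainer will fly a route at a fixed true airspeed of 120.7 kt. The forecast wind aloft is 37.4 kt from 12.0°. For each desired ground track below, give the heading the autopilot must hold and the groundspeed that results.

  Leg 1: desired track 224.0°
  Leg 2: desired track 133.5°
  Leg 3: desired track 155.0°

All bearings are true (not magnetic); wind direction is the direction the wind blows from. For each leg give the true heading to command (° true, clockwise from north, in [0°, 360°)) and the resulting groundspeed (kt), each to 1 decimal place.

Leg 1: heading=233.5°, groundspeed=150.8 kt
Leg 2: heading=118.2°, groundspeed=136.0 kt
Leg 3: heading=144.3°, groundspeed=148.5 kt

Leg 1: desired track 224.0°; wind correction +9.5° → command heading 233.5°, groundspeed 150.8 kt
Leg 2: desired track 133.5°; wind correction -15.3° → command heading 118.2°, groundspeed 136.0 kt
Leg 3: desired track 155.0°; wind correction -10.7° → command heading 144.3°, groundspeed 148.5 kt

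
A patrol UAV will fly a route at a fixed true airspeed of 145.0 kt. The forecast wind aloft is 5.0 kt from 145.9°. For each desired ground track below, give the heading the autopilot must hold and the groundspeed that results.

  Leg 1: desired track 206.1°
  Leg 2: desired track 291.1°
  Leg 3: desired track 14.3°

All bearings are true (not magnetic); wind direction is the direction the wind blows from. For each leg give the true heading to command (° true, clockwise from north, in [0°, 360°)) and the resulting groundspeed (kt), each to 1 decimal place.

Leg 1: desired track 206.1°; wind correction -1.7° → command heading 204.4°, groundspeed 142.5 kt
Leg 2: desired track 291.1°; wind correction -1.1° → command heading 290.0°, groundspeed 149.1 kt
Leg 3: desired track 14.3°; wind correction +1.5° → command heading 15.8°, groundspeed 148.3 kt

Leg 1: heading=204.4°, groundspeed=142.5 kt
Leg 2: heading=290.0°, groundspeed=149.1 kt
Leg 3: heading=15.8°, groundspeed=148.3 kt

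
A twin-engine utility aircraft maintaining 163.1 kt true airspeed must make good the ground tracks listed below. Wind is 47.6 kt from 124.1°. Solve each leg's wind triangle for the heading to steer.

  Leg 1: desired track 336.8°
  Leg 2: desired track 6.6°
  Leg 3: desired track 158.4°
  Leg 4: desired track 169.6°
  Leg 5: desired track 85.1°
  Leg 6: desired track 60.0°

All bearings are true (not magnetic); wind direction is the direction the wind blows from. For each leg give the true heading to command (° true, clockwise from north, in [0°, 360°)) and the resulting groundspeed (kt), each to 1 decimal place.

Leg 1: desired track 336.8°; wind correction +9.1° → command heading 345.9°, groundspeed 201.1 kt
Leg 2: desired track 6.6°; wind correction +15.0° → command heading 21.6°, groundspeed 179.5 kt
Leg 3: desired track 158.4°; wind correction -9.5° → command heading 148.9°, groundspeed 121.6 kt
Leg 4: desired track 169.6°; wind correction -12.0° → command heading 157.6°, groundspeed 126.2 kt
Leg 5: desired track 85.1°; wind correction +10.6° → command heading 95.7°, groundspeed 123.3 kt
Leg 6: desired track 60.0°; wind correction +15.2° → command heading 75.2°, groundspeed 136.6 kt

Leg 1: heading=345.9°, groundspeed=201.1 kt
Leg 2: heading=21.6°, groundspeed=179.5 kt
Leg 3: heading=148.9°, groundspeed=121.6 kt
Leg 4: heading=157.6°, groundspeed=126.2 kt
Leg 5: heading=95.7°, groundspeed=123.3 kt
Leg 6: heading=75.2°, groundspeed=136.6 kt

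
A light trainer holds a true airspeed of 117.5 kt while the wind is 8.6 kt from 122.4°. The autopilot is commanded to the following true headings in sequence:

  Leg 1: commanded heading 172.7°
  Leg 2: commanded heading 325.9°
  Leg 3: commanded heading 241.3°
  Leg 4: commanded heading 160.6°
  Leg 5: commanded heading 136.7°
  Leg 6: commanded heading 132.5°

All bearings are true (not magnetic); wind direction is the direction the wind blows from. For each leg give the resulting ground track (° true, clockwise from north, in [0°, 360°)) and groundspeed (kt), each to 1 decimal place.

Leg 1: track=176.1°, groundspeed=112.2 kt
Leg 2: track=324.3°, groundspeed=125.4 kt
Leg 3: track=244.8°, groundspeed=121.9 kt
Leg 4: track=163.3°, groundspeed=110.9 kt
Leg 5: track=137.8°, groundspeed=109.2 kt
Leg 6: track=133.3°, groundspeed=109.0 kt

Leg 1: heading 172.7°; drift +3.4° → track 176.1°, groundspeed 112.2 kt
Leg 2: heading 325.9°; drift -1.6° → track 324.3°, groundspeed 125.4 kt
Leg 3: heading 241.3°; drift +3.5° → track 244.8°, groundspeed 121.9 kt
Leg 4: heading 160.6°; drift +2.7° → track 163.3°, groundspeed 110.9 kt
Leg 5: heading 136.7°; drift +1.1° → track 137.8°, groundspeed 109.2 kt
Leg 6: heading 132.5°; drift +0.8° → track 133.3°, groundspeed 109.0 kt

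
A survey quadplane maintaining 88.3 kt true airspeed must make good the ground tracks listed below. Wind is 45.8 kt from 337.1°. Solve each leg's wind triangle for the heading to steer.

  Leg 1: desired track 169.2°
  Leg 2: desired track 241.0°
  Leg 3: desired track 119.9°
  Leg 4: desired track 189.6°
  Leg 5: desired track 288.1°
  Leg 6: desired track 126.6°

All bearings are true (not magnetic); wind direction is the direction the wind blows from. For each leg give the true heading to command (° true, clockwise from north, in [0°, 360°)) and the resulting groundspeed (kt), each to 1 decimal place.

Leg 1: heading=175.4°, groundspeed=132.6 kt
Leg 2: heading=272.0°, groundspeed=80.5 kt
Leg 3: heading=101.6°, groundspeed=120.3 kt
Leg 4: heading=205.8°, groundspeed=123.4 kt
Leg 5: heading=311.1°, groundspeed=51.2 kt
Leg 6: heading=111.3°, groundspeed=124.6 kt

Leg 1: desired track 169.2°; wind correction +6.2° → command heading 175.4°, groundspeed 132.6 kt
Leg 2: desired track 241.0°; wind correction +31.0° → command heading 272.0°, groundspeed 80.5 kt
Leg 3: desired track 119.9°; wind correction -18.3° → command heading 101.6°, groundspeed 120.3 kt
Leg 4: desired track 189.6°; wind correction +16.2° → command heading 205.8°, groundspeed 123.4 kt
Leg 5: desired track 288.1°; wind correction +23.0° → command heading 311.1°, groundspeed 51.2 kt
Leg 6: desired track 126.6°; wind correction -15.3° → command heading 111.3°, groundspeed 124.6 kt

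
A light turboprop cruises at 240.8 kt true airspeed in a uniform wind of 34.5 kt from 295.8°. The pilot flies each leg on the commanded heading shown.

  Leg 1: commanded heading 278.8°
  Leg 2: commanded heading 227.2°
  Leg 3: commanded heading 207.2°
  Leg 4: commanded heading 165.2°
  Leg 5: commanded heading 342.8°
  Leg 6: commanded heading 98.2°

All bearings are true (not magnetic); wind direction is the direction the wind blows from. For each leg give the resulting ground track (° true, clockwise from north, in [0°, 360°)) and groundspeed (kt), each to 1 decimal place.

Leg 1: heading 278.8°; drift -2.8° → track 276.0°, groundspeed 208.1 kt
Leg 2: heading 227.2°; drift -8.0° → track 219.2°, groundspeed 230.5 kt
Leg 3: heading 207.2°; drift -8.2° → track 199.0°, groundspeed 242.4 kt
Leg 4: heading 165.2°; drift -5.7° → track 159.5°, groundspeed 264.6 kt
Leg 5: heading 342.8°; drift +6.6° → track 349.4°, groundspeed 218.7 kt
Leg 6: heading 98.2°; drift +2.2° → track 100.4°, groundspeed 273.9 kt

Leg 1: track=276.0°, groundspeed=208.1 kt
Leg 2: track=219.2°, groundspeed=230.5 kt
Leg 3: track=199.0°, groundspeed=242.4 kt
Leg 4: track=159.5°, groundspeed=264.6 kt
Leg 5: track=349.4°, groundspeed=218.7 kt
Leg 6: track=100.4°, groundspeed=273.9 kt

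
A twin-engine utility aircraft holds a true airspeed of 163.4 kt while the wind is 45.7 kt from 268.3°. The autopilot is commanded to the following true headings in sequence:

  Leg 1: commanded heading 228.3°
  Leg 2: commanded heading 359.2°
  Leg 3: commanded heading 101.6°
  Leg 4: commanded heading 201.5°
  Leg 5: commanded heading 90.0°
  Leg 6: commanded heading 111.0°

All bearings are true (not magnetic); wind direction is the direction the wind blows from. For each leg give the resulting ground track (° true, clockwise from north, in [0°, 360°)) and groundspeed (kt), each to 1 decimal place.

Leg 1: track=215.4°, groundspeed=131.7 kt
Leg 2: track=14.8°, groundspeed=170.4 kt
Leg 3: track=98.7°, groundspeed=208.1 kt
Leg 4: track=185.4°, groundspeed=151.3 kt
Leg 5: track=89.6°, groundspeed=209.1 kt
Leg 6: track=106.1°, groundspeed=206.3 kt

Leg 1: heading 228.3°; drift -12.9° → track 215.4°, groundspeed 131.7 kt
Leg 2: heading 359.2°; drift +15.6° → track 14.8°, groundspeed 170.4 kt
Leg 3: heading 101.6°; drift -2.9° → track 98.7°, groundspeed 208.1 kt
Leg 4: heading 201.5°; drift -16.1° → track 185.4°, groundspeed 151.3 kt
Leg 5: heading 90.0°; drift -0.4° → track 89.6°, groundspeed 209.1 kt
Leg 6: heading 111.0°; drift -4.9° → track 106.1°, groundspeed 206.3 kt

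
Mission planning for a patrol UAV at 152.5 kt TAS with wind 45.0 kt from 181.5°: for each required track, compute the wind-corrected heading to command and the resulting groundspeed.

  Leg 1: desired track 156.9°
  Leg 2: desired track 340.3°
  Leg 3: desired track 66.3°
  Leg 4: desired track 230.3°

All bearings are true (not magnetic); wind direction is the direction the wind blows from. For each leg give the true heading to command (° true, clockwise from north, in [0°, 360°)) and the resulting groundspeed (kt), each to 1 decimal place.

Leg 1: heading=164.0°, groundspeed=110.4 kt
Leg 2: heading=334.2°, groundspeed=193.6 kt
Leg 3: heading=81.8°, groundspeed=166.1 kt
Leg 4: heading=217.5°, groundspeed=119.1 kt

Leg 1: desired track 156.9°; wind correction +7.1° → command heading 164.0°, groundspeed 110.4 kt
Leg 2: desired track 340.3°; wind correction -6.1° → command heading 334.2°, groundspeed 193.6 kt
Leg 3: desired track 66.3°; wind correction +15.5° → command heading 81.8°, groundspeed 166.1 kt
Leg 4: desired track 230.3°; wind correction -12.8° → command heading 217.5°, groundspeed 119.1 kt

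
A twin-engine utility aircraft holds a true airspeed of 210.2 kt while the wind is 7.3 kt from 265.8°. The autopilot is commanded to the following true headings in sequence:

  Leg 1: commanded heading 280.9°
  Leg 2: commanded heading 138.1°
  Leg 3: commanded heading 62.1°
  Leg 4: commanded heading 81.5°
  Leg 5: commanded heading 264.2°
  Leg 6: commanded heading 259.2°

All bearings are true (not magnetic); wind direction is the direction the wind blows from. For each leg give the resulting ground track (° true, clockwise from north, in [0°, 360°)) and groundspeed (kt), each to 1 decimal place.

Leg 1: track=281.4°, groundspeed=203.2 kt
Leg 2: track=136.6°, groundspeed=214.7 kt
Leg 3: track=62.9°, groundspeed=216.9 kt
Leg 4: track=81.6°, groundspeed=217.5 kt
Leg 5: track=264.1°, groundspeed=202.9 kt
Leg 6: track=259.0°, groundspeed=203.0 kt

Leg 1: heading 280.9°; drift +0.5° → track 281.4°, groundspeed 203.2 kt
Leg 2: heading 138.1°; drift -1.5° → track 136.6°, groundspeed 214.7 kt
Leg 3: heading 62.1°; drift +0.8° → track 62.9°, groundspeed 216.9 kt
Leg 4: heading 81.5°; drift +0.1° → track 81.6°, groundspeed 217.5 kt
Leg 5: heading 264.2°; drift -0.1° → track 264.1°, groundspeed 202.9 kt
Leg 6: heading 259.2°; drift -0.2° → track 259.0°, groundspeed 203.0 kt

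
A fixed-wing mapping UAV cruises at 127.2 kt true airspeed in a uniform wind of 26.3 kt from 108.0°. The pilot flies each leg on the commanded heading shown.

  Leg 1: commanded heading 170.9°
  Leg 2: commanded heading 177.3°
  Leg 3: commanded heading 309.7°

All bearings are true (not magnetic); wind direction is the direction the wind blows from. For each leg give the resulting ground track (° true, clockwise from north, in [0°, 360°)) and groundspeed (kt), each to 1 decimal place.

Leg 1: heading 170.9°; drift +11.5° → track 182.4°, groundspeed 117.6 kt
Leg 2: heading 177.3°; drift +11.8° → track 189.1°, groundspeed 120.4 kt
Leg 3: heading 309.7°; drift -3.7° → track 306.0°, groundspeed 151.9 kt

Leg 1: track=182.4°, groundspeed=117.6 kt
Leg 2: track=189.1°, groundspeed=120.4 kt
Leg 3: track=306.0°, groundspeed=151.9 kt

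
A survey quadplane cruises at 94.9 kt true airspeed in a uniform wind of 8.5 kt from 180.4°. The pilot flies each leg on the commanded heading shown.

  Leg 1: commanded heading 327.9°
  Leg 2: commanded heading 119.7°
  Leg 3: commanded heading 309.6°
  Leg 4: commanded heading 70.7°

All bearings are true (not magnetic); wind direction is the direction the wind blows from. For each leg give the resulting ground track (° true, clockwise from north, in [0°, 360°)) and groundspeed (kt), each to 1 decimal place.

Leg 1: track=330.5°, groundspeed=102.2 kt
Leg 2: track=115.0°, groundspeed=91.0 kt
Leg 3: track=313.4°, groundspeed=100.5 kt
Leg 4: track=66.0°, groundspeed=98.1 kt

Leg 1: heading 327.9°; drift +2.6° → track 330.5°, groundspeed 102.2 kt
Leg 2: heading 119.7°; drift -4.7° → track 115.0°, groundspeed 91.0 kt
Leg 3: heading 309.6°; drift +3.8° → track 313.4°, groundspeed 100.5 kt
Leg 4: heading 70.7°; drift -4.7° → track 66.0°, groundspeed 98.1 kt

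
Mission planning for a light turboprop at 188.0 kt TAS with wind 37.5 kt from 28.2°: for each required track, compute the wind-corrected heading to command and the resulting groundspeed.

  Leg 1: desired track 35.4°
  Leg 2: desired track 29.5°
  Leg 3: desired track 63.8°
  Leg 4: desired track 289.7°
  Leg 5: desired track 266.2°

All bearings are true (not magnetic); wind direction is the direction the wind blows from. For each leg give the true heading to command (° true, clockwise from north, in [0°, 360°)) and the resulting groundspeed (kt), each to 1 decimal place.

Leg 1: desired track 35.4°; wind correction -1.4° → command heading 34.0°, groundspeed 150.7 kt
Leg 2: desired track 29.5°; wind correction -0.3° → command heading 29.2°, groundspeed 150.5 kt
Leg 3: desired track 63.8°; wind correction -6.7° → command heading 57.1°, groundspeed 156.2 kt
Leg 4: desired track 289.7°; wind correction +11.4° → command heading 301.1°, groundspeed 189.8 kt
Leg 5: desired track 266.2°; wind correction +9.7° → command heading 275.9°, groundspeed 205.2 kt

Leg 1: heading=34.0°, groundspeed=150.7 kt
Leg 2: heading=29.2°, groundspeed=150.5 kt
Leg 3: heading=57.1°, groundspeed=156.2 kt
Leg 4: heading=301.1°, groundspeed=189.8 kt
Leg 5: heading=275.9°, groundspeed=205.2 kt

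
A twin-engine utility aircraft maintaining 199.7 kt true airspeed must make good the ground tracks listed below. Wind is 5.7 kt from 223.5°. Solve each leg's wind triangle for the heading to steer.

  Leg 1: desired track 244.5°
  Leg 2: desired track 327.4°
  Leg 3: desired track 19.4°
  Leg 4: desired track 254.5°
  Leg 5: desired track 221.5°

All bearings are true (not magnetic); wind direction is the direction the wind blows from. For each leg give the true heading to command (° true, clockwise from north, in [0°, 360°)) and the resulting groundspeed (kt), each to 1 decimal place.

Leg 1: desired track 244.5°; wind correction -0.6° → command heading 243.9°, groundspeed 194.4 kt
Leg 2: desired track 327.4°; wind correction -1.6° → command heading 325.8°, groundspeed 201.0 kt
Leg 3: desired track 19.4°; wind correction -0.7° → command heading 18.7°, groundspeed 204.9 kt
Leg 4: desired track 254.5°; wind correction -0.8° → command heading 253.7°, groundspeed 194.8 kt
Leg 5: desired track 221.5°; wind correction +0.1° → command heading 221.6°, groundspeed 194.0 kt

Leg 1: heading=243.9°, groundspeed=194.4 kt
Leg 2: heading=325.8°, groundspeed=201.0 kt
Leg 3: heading=18.7°, groundspeed=204.9 kt
Leg 4: heading=253.7°, groundspeed=194.8 kt
Leg 5: heading=221.6°, groundspeed=194.0 kt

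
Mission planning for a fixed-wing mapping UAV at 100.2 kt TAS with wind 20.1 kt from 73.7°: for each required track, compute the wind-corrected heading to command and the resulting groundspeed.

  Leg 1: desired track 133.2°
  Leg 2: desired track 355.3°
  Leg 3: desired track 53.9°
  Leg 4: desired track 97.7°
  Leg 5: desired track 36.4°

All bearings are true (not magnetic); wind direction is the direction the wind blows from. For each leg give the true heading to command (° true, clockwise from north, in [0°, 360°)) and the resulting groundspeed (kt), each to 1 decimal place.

Leg 1: desired track 133.2°; wind correction -10.0° → command heading 123.2°, groundspeed 88.5 kt
Leg 2: desired track 355.3°; wind correction +11.3° → command heading 6.6°, groundspeed 94.2 kt
Leg 3: desired track 53.9°; wind correction +3.9° → command heading 57.8°, groundspeed 81.1 kt
Leg 4: desired track 97.7°; wind correction -4.7° → command heading 93.0°, groundspeed 81.5 kt
Leg 5: desired track 36.4°; wind correction +7.0° → command heading 43.4°, groundspeed 83.5 kt

Leg 1: heading=123.2°, groundspeed=88.5 kt
Leg 2: heading=6.6°, groundspeed=94.2 kt
Leg 3: heading=57.8°, groundspeed=81.1 kt
Leg 4: heading=93.0°, groundspeed=81.5 kt
Leg 5: heading=43.4°, groundspeed=83.5 kt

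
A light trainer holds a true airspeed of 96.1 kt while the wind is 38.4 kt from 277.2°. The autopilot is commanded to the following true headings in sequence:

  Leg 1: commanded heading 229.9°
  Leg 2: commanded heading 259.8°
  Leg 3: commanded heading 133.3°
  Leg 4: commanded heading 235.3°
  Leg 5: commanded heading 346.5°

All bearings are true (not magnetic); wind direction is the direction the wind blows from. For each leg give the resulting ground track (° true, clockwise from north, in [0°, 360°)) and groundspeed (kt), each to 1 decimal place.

Leg 1: heading 229.9°; drift -21.9° → track 208.0°, groundspeed 75.5 kt
Leg 2: heading 259.8°; drift -10.9° → track 248.9°, groundspeed 60.6 kt
Leg 3: heading 133.3°; drift -10.1° → track 123.2°, groundspeed 129.1 kt
Leg 4: heading 235.3°; drift -20.8° → track 214.5°, groundspeed 72.2 kt
Leg 5: heading 346.5°; drift +23.5° → track 10.0°, groundspeed 90.0 kt

Leg 1: track=208.0°, groundspeed=75.5 kt
Leg 2: track=248.9°, groundspeed=60.6 kt
Leg 3: track=123.2°, groundspeed=129.1 kt
Leg 4: track=214.5°, groundspeed=72.2 kt
Leg 5: track=10.0°, groundspeed=90.0 kt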